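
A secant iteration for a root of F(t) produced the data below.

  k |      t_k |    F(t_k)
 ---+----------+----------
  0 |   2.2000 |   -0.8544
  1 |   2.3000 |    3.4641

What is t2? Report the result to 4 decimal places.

t2 = 2.3000 − 3.4641·(2.3000 − 2.2000) / (3.4641 − (-0.8544))
   = 2.3000 − (0.346410)/(4.318500) = 2.219785

2.2198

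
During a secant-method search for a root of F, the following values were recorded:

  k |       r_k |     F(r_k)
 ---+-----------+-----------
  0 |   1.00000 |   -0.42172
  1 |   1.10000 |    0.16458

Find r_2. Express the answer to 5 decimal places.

r_2 = 1.10000 − 0.16458·(1.10000 − 1.00000) / (0.16458 − (-0.42172))
   = 1.10000 − (0.0164580)/(0.5863000) = 1.0719290

1.07193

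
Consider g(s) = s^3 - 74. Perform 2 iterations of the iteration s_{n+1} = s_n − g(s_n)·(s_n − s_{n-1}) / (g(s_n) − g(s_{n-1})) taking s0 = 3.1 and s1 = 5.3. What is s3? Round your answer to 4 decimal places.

g(3.1) = -44.209000, g(5.3) = 74.877000
s2 = 5.300000 − 74.877000·(5.300000 − 3.100000) / (74.877000 − (-44.209000)) = 5.300000 − (164.729400)/(119.086000) = 3.916719
g(3.916719) = -13.914836
s3 = 3.916719 − (-13.914836)·(3.916719 − 5.300000) / (-13.914836 − 74.877000) = 3.916719 − (19.248129)/(-88.791836) = 4.133497

4.1335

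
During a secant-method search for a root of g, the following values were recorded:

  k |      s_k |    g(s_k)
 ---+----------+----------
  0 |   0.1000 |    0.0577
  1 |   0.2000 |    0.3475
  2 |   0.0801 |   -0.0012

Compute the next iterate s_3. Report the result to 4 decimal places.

0.0805

s_3 = 0.0801 − (-0.0012)·(0.0801 − 0.2000) / (-0.0012 − 0.3475)
   = 0.0801 − (0.000144)/(-0.348700) = 0.080513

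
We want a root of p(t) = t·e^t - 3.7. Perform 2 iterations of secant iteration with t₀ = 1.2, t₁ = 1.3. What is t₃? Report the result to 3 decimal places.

p(1.2) = 0.28414, p(1.3) = 1.07009
t₂ = 1.30000 − 1.07009·(1.30000 − 1.20000) / (1.07009 − 0.28414) = 1.30000 − (0.10701)/(0.78595) = 1.16385
p(1.16385) = 0.02691
t₃ = 1.16385 − 0.02691·(1.16385 − 1.30000) / (0.02691 − 1.07009) = 1.16385 − (-0.00366)/(-1.04318) = 1.16034

1.160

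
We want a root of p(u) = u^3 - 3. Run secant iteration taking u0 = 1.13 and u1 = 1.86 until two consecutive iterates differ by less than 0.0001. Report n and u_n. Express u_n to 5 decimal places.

n = 6, u_n = 1.44225

p(1.13) = -1.5571030, p(1.86) = 3.4348560
u2 = 1.8600000 − 3.4348560·(0.7300000)/(4.9919590) = 1.3577032;  |Δ| = 0.5022968
p(1.3577032) = -0.4972668
u3 = 1.3577032 − (-0.4972668)·(-0.5022968)/(-3.9321228) = 1.4212250;  |Δ| = 0.0635218
p(1.4212250) = -0.1292952
u4 = 1.4212250 − (-0.1292952)·(0.0635218)/(0.3679716) = 1.4435448;  |Δ| = 0.0223198
p(1.4435448) = 0.0080901
u5 = 1.4435448 − 0.0080901·(0.0223198)/(0.1373853) = 1.4422305;  |Δ| = 0.0013143
p(1.4422305) = -0.0001189
u6 = 1.4422305 − (-0.0001189)·(-0.0013143)/(-0.0082090) = 1.4422496;  |Δ| = 0.0000190
|u6 − u5| = 0.0000190 < 0.0001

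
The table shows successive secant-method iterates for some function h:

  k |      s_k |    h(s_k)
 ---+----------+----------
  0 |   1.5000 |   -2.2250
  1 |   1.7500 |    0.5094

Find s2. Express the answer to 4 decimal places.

1.7034

s2 = 1.7500 − 0.5094·(1.7500 − 1.5000) / (0.5094 − (-2.2250))
   = 1.7500 − (0.127350)/(2.734400) = 1.703427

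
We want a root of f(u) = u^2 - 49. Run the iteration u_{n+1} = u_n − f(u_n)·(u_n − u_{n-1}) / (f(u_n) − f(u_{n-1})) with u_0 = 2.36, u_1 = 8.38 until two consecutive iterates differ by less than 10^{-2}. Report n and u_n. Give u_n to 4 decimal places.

n = 5, u_n = 7.0000

f(2.36) = -43.430400, f(8.38) = 21.224400
u_2 = 8.380000 − 21.224400·(6.020000)/(64.654800) = 6.403799;  |Δ| = 1.976201
f(6.403799) = -7.991360
u_3 = 6.403799 − (-7.991360)·(-1.976201)/(-29.215760) = 6.944347;  |Δ| = 0.540548
f(6.944347) = -0.776040
u_4 = 6.944347 − (-0.776040)·(0.540548)/(7.215320) = 7.002486;  |Δ| = 0.058138
f(7.002486) = 0.034807
u_5 = 7.002486 − 0.034807·(0.058138)/(0.810847) = 6.999990;  |Δ| = 0.002496
|u_5 − u_4| = 0.002496 < 10^{-2}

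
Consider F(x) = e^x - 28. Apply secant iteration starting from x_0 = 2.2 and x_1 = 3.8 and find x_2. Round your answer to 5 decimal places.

3.05099

F(2.2) = -18.9749865, F(3.8) = 16.7011845
x_2 = 3.8000000 − 16.7011845·(3.8000000 − 2.2000000) / (16.7011845 − (-18.9749865)) = 3.8000000 − (26.7218952)/(35.6761710) = 3.0509876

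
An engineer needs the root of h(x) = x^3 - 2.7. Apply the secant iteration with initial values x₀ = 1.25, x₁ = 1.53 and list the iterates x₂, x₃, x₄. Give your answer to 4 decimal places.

1.3784, 1.3912, 1.3925

h(1.25) = -0.746875, h(1.53) = 0.881577
x₂ = 1.530000 − 0.881577·(1.530000 − 1.250000) / (0.881577 − (-0.746875)) = 1.530000 − (0.246842)/(1.628452) = 1.378420
h(1.378420) = -0.080947
x₃ = 1.378420 − (-0.080947)·(1.378420 − 1.530000) / (-0.080947 − 0.881577) = 1.378420 − (0.012270)/(-0.962524) = 1.391167
h(1.391167) = -0.007609
x₄ = 1.391167 − (-0.007609)·(1.391167 − 1.378420) / (-0.007609 − (-0.080947)) = 1.391167 − (-0.000097)/(0.073338) = 1.392490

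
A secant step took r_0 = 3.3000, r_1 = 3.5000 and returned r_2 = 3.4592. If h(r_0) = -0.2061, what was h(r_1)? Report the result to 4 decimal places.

The secant line through (3.3000, -0.2061) and (3.5000, h(r_1)) crosses zero at r_2 = 3.4592.
So (3.3000, -0.2061), (3.5000, h(r_1)), (3.4592, 0) are collinear:
h(r_1) = -0.2061 · (3.5000 − 3.4592) / (3.3000 − 3.4592) = -0.2061 · (0.040800)/(-0.159200) = 0.052820

0.0528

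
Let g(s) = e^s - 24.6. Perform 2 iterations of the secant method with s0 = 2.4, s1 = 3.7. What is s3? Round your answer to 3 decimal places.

g(2.4) = -13.57682, g(3.7) = 15.84730
s2 = 3.70000 − 15.84730·(3.70000 − 2.40000) / (15.84730 − (-13.57682)) = 3.70000 − (20.60150)/(29.42413) = 2.99984
g(2.99984) = -4.51761
s3 = 2.99984 − (-4.51761)·(2.99984 − 3.70000) / (-4.51761 − 15.84730) = 2.99984 − (3.16303)/(-20.36491) = 3.15516

3.155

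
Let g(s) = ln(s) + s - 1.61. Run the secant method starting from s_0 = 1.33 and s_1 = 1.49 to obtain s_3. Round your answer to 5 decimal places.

g(1.33) = 0.0051789, g(1.49) = 0.2787761
s_2 = 1.4900000 − 0.2787761·(1.4900000 − 1.3300000) / (0.2787761 − 0.0051789) = 1.4900000 − (0.0446042)/(0.2735972) = 1.3269713
g(1.3269713) = -0.0001295
s_3 = 1.3269713 − (-0.0001295)·(1.3269713 − 1.4900000) / (-0.0001295 − 0.2787761) = 1.3269713 − (0.0000211)/(-0.2789056) = 1.3270470

1.32705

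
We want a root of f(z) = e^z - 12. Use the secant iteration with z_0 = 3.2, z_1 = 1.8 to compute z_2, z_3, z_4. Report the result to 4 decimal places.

f(3.2) = 12.532530, f(1.8) = -5.950353
z_2 = 1.800000 − (-5.950353)·(1.800000 − 3.200000) / (-5.950353 − 12.532530) = 1.800000 − (8.330494)/(-18.482883) = 2.250714
f(2.250714) = -2.505488
z_3 = 2.250714 − (-2.505488)·(2.250714 − 1.800000) / (-2.505488 − (-5.950353)) = 2.250714 − (-1.129258)/(3.444865) = 2.578523
f(2.578523) = 1.177663
z_4 = 2.578523 − 1.177663·(2.578523 − 2.250714) / (1.177663 − (-2.505488)) = 2.578523 − (0.386049)/(3.683150) = 2.473708

2.2507, 2.5785, 2.4737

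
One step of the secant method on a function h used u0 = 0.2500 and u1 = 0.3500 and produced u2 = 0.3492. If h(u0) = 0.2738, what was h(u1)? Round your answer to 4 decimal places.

The secant line through (0.2500, 0.2738) and (0.3500, h(u1)) crosses zero at u2 = 0.3492.
So (0.2500, 0.2738), (0.3500, h(u1)), (0.3492, 0) are collinear:
h(u1) = 0.2738 · (0.3500 − 0.3492) / (0.2500 − 0.3492) = 0.2738 · (0.000800)/(-0.099200) = -0.002208

-0.0022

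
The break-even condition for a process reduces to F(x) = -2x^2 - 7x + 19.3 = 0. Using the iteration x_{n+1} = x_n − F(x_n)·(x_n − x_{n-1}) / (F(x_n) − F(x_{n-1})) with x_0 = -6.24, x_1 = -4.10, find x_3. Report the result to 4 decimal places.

F(-6.24) = -14.895200, F(-4.10) = 14.380000
x_2 = -4.100000 − 14.380000·(-4.100000 − (-6.240000)) / (14.380000 − (-14.895200)) = -4.100000 − (30.773200)/(29.275200) = -5.151170
F(-5.151170) = 2.289091
x_3 = -5.151170 − 2.289091·(-5.151170 − (-4.100000)) / (2.289091 − 14.380000) = -5.151170 − (-2.406223)/(-12.090909) = -5.350180

-5.3502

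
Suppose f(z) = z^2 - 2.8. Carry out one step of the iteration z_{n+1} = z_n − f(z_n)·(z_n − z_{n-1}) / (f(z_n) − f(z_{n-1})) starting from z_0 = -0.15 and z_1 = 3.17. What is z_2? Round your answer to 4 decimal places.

0.7697

f(-0.15) = -2.777500, f(3.17) = 7.248900
z_2 = 3.170000 − 7.248900·(3.170000 − (-0.150000)) / (7.248900 − (-2.777500)) = 3.170000 − (24.066348)/(10.026400) = 0.769702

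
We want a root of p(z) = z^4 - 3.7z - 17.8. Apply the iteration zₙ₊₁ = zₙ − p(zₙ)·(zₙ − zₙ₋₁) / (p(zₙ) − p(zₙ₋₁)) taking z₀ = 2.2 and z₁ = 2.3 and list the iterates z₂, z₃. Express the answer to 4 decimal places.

p(2.2) = -2.514400, p(2.3) = 1.674100
z₂ = 2.300000 − 1.674100·(2.300000 − 2.200000) / (1.674100 − (-2.514400)) = 2.300000 − (0.167410)/(4.188500) = 2.260031
p(2.260031) = -0.073104
z₃ = 2.260031 − (-0.073104)·(2.260031 − 2.300000) / (-0.073104 − 1.674100) = 2.260031 − (0.002922)/(-1.747204) = 2.261703

2.2600, 2.2617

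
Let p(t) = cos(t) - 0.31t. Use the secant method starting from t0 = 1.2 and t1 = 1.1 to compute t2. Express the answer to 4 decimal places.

1.1921

p(1.2) = -0.009642, p(1.1) = 0.112596
t2 = 1.100000 − 0.112596·(1.100000 − 1.200000) / (0.112596 − (-0.009642)) = 1.100000 − (-0.011260)/(0.122238) = 1.192112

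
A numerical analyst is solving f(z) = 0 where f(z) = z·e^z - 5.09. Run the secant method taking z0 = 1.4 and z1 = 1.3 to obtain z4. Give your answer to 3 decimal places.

1.337

f(1.4) = 0.58728, f(1.3) = -0.31991
z2 = 1.30000 − (-0.31991)·(1.30000 − 1.40000) / (-0.31991 − 0.58728) = 1.30000 − (0.03199)/(-0.90719) = 1.33526
f(1.33526) = -0.01466
z3 = 1.33526 − (-0.01466)·(1.33526 − 1.30000) / (-0.01466 − (-0.31991)) = 1.33526 − (-0.00052)/(0.30525) = 1.33696
f(1.33696) = 0.00039
z4 = 1.33696 − 0.00039·(1.33696 − 1.33526) / (0.00039 − (-0.01466)) = 1.33696 − (0.00000)/(0.01505) = 1.33691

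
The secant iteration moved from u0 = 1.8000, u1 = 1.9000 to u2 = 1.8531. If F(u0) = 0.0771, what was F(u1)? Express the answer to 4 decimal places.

-0.0681

The secant line through (1.8000, 0.0771) and (1.9000, F(u1)) crosses zero at u2 = 1.8531.
So (1.8000, 0.0771), (1.9000, F(u1)), (1.8531, 0) are collinear:
F(u1) = 0.0771 · (1.9000 − 1.8531) / (1.8000 − 1.8531) = 0.0771 · (0.046900)/(-0.053100) = -0.068098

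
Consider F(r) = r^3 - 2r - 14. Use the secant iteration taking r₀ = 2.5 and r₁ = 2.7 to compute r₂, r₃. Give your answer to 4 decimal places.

2.6845, 2.6857

F(2.5) = -3.375000, F(2.7) = 0.283000
r₂ = 2.700000 − 0.283000·(2.700000 − 2.500000) / (0.283000 − (-3.375000)) = 2.700000 − (0.056600)/(3.658000) = 2.684527
F(2.684527) = -0.022512
r₃ = 2.684527 − (-0.022512)·(2.684527 − 2.700000) / (-0.022512 − 0.283000) = 2.684527 − (0.000348)/(-0.305512) = 2.685667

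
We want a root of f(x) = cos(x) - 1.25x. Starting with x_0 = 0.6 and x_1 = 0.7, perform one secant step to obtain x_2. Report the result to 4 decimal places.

f(0.6) = 0.075336, f(0.7) = -0.110158
x_2 = 0.700000 − (-0.110158)·(0.700000 − 0.600000) / (-0.110158 − 0.075336) = 0.700000 − (-0.011016)/(-0.185493) = 0.640614

0.6406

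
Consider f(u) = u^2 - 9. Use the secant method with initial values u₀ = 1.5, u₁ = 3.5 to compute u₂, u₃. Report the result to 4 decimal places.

2.8500, 2.9882

f(1.5) = -6.750000, f(3.5) = 3.250000
u₂ = 3.500000 − 3.250000·(3.500000 − 1.500000) / (3.250000 − (-6.750000)) = 3.500000 − (6.500000)/(10.000000) = 2.850000
f(2.850000) = -0.877500
u₃ = 2.850000 − (-0.877500)·(2.850000 − 3.500000) / (-0.877500 − 3.250000) = 2.850000 − (0.570375)/(-4.127500) = 2.988189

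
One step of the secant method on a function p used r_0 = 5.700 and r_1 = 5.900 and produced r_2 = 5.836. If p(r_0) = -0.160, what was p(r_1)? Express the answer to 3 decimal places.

0.075

The secant line through (5.700, -0.160) and (5.900, p(r_1)) crosses zero at r_2 = 5.836.
So (5.700, -0.160), (5.900, p(r_1)), (5.836, 0) are collinear:
p(r_1) = -0.160 · (5.900 − 5.836) / (5.700 − 5.836) = -0.160 · (0.06400)/(-0.13600) = 0.07529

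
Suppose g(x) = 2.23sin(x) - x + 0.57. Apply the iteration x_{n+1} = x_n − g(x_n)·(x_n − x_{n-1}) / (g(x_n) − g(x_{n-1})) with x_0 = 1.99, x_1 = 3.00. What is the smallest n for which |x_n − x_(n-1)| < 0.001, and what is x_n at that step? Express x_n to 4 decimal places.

g(1.99) = 0.616912, g(3.00) = -2.115302
x_2 = 3.000000 − (-2.115302)·(1.010000)/(-2.732214) = 2.218050;  |Δ| = 0.781950
g(2.218050) = 0.130917
x_3 = 2.218050 − 0.130917·(-0.781950)/(2.246219) = 2.263624;  |Δ| = 0.045575
g(2.263624) = 0.022233
x_4 = 2.263624 − 0.022233·(0.045575)/(-0.108684) = 2.272947;  |Δ| = 0.009323
g(2.272947) = -0.000443
x_5 = 2.272947 − (-0.000443)·(0.009323)/(-0.022676) = 2.272765;  |Δ| = 0.000182
|x_5 − x_4| = 0.000182 < 0.001

n = 5, x_n = 2.2728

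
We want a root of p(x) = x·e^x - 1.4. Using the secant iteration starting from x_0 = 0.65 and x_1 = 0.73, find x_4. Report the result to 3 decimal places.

0.697

p(0.65) = -0.15490, p(0.73) = 0.11481
x_2 = 0.73000 − 0.11481·(0.73000 − 0.65000) / (0.11481 − (-0.15490)) = 0.73000 − (0.00918)/(0.26971) = 0.69595
p(0.69595) = -0.00421
x_3 = 0.69595 − (-0.00421)·(0.69595 − 0.73000) / (-0.00421 − 0.11481) = 0.69595 − (0.00014)/(-0.11902) = 0.69715
p(0.69715) = -0.00011
x_4 = 0.69715 − (-0.00011)·(0.69715 − 0.69595) / (-0.00011 − (-0.00421)) = 0.69715 − (0.00000)/(0.00410) = 0.69718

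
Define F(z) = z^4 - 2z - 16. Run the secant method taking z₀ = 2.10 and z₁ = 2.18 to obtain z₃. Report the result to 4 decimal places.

F(2.10) = -0.751900, F(2.18) = 2.225306
z₂ = 2.180000 − 2.225306·(2.180000 − 2.100000) / (2.225306 − (-0.751900)) = 2.180000 − (0.178024)/(2.977206) = 2.120204
F(2.120204) = -0.032994
z₃ = 2.120204 − (-0.032994)·(2.120204 − 2.180000) / (-0.032994 − 2.225306) = 2.120204 − (0.001973)/(-2.258300) = 2.121078

2.1211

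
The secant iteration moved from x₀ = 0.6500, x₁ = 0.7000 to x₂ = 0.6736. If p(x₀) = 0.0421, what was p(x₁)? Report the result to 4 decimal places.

The secant line through (0.6500, 0.0421) and (0.7000, p(x₁)) crosses zero at x₂ = 0.6736.
So (0.6500, 0.0421), (0.7000, p(x₁)), (0.6736, 0) are collinear:
p(x₁) = 0.0421 · (0.7000 − 0.6736) / (0.6500 − 0.6736) = 0.0421 · (0.026400)/(-0.023600) = -0.047095

-0.0471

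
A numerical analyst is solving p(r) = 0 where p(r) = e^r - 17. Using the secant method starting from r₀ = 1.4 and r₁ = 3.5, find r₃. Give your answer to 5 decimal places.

2.67620

p(1.4) = -12.9448000, p(3.5) = 16.1154520
r₂ = 3.5000000 − 16.1154520·(3.5000000 − 1.4000000) / (16.1154520 − (-12.9448000)) = 3.5000000 − (33.8424491)/(29.0602520) = 2.3354386
p(2.3354386) = -6.6660091
r₃ = 2.3354386 − (-6.6660091)·(2.3354386 − 3.5000000) / (-6.6660091 − 16.1154520) = 2.3354386 − (7.7629772)/(-22.7814610) = 2.6761971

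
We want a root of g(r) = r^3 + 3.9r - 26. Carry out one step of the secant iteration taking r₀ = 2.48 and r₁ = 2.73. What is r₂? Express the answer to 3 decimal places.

g(2.48) = -1.07501, g(2.73) = 4.99342
r₂ = 2.73000 − 4.99342·(2.73000 − 2.48000) / (4.99342 − (-1.07501)) = 2.73000 − (1.24835)/(6.06843) = 2.52429

2.524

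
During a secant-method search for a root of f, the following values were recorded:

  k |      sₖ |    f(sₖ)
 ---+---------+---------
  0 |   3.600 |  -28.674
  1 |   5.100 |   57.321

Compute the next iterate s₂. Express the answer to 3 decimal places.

s₂ = 5.100 − 57.321·(5.100 − 3.600) / (57.321 − (-28.674))
   = 5.100 − (85.98150)/(85.99500) = 4.10016

4.100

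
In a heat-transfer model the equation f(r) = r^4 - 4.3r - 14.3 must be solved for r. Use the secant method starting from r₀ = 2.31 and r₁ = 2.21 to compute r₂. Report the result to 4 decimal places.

2.2088

f(2.31) = 4.240963, f(2.21) = 0.051433
r₂ = 2.210000 − 0.051433·(2.210000 − 2.310000) / (0.051433 − 4.240963) = 2.210000 − (-0.005143)/(-4.189530) = 2.208772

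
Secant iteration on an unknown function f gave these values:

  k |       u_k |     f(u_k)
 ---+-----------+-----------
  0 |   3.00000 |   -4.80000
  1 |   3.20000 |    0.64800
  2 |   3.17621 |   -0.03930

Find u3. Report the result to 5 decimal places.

3.17757

u3 = 3.17621 − (-0.03930)·(3.17621 − 3.20000) / (-0.03930 − 0.64800)
   = 3.17621 − (0.0009349)/(-0.6873000) = 3.1775703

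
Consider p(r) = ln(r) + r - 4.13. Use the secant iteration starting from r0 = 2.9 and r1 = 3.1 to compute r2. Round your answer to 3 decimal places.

3.024

p(2.9) = -0.16529, p(3.1) = 0.10140
r2 = 3.10000 − 0.10140·(3.10000 − 2.90000) / (0.10140 − (-0.16529)) = 3.10000 − (0.02028)/(0.26669) = 3.02396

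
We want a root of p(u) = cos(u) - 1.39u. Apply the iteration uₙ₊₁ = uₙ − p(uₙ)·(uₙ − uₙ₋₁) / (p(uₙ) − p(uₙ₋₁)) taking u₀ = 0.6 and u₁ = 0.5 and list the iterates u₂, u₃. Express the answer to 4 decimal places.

p(0.6) = -0.008664, p(0.5) = 0.182583
u₂ = 0.500000 − 0.182583·(0.500000 − 0.600000) / (0.182583 − (-0.008664)) = 0.500000 − (-0.018258)/(0.191247) = 0.595470
p(0.595470) = 0.000183
u₃ = 0.595470 − 0.000183·(0.595470 − 0.500000) / (0.000183 − 0.182583) = 0.595470 − (0.000017)/(-0.182400) = 0.595565

0.5955, 0.5956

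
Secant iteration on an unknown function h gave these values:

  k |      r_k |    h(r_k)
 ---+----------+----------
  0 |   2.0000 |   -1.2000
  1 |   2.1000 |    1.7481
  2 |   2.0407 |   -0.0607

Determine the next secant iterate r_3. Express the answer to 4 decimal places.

r_3 = 2.0407 − (-0.0607)·(2.0407 − 2.1000) / (-0.0607 − 1.7481)
   = 2.0407 − (0.003600)/(-1.808800) = 2.042690

2.0427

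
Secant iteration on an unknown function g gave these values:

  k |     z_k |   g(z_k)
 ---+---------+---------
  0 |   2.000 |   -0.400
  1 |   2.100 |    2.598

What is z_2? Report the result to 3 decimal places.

2.013

z_2 = 2.100 − 2.598·(2.100 − 2.000) / (2.598 − (-0.400))
   = 2.100 − (0.25980)/(2.99800) = 2.01334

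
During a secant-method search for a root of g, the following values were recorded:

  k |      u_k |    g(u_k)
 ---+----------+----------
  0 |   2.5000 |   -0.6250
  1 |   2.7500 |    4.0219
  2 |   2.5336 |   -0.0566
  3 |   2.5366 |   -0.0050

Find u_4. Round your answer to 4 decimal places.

u_4 = 2.5366 − (-0.0050)·(2.5366 − 2.5336) / (-0.0050 − (-0.0566))
   = 2.5366 − (-0.000015)/(0.051600) = 2.536891

2.5369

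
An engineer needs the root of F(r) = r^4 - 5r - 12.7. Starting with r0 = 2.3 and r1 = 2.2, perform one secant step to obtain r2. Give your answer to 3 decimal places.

2.207

F(2.3) = 3.78410, F(2.2) = -0.27440
r2 = 2.20000 − (-0.27440)·(2.20000 − 2.30000) / (-0.27440 − 3.78410) = 2.20000 − (0.02744)/(-4.05850) = 2.20676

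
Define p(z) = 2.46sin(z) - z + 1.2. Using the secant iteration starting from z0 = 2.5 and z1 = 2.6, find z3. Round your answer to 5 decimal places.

p(2.5) = 0.1722415, p(2.6) = -0.1318666
z2 = 2.6000000 − (-0.1318666)·(2.6000000 − 2.5000000) / (-0.1318666 − 0.1722415) = 2.6000000 − (-0.0131867)/(-0.3041081) = 2.5566382
p(2.5566382) = 0.0016787
z3 = 2.5566382 − 0.0016787·(2.5566382 − 2.6000000) / (0.0016787 − (-0.1318666)) = 2.5566382 − (-0.0000728)/(0.1335454) = 2.5571833

2.55718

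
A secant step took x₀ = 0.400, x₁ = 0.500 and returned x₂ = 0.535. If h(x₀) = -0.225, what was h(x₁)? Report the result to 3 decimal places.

The secant line through (0.400, -0.225) and (0.500, h(x₁)) crosses zero at x₂ = 0.535.
So (0.400, -0.225), (0.500, h(x₁)), (0.535, 0) are collinear:
h(x₁) = -0.225 · (0.500 − 0.535) / (0.400 − 0.535) = -0.225 · (-0.03500)/(-0.13500) = -0.05833

-0.058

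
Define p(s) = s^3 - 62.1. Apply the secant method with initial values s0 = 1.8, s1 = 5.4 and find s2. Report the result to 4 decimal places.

p(1.8) = -56.268000, p(5.4) = 95.364000
s2 = 5.400000 − 95.364000·(5.400000 − 1.800000) / (95.364000 − (-56.268000)) = 5.400000 − (343.310400)/(151.632000) = 3.135897

3.1359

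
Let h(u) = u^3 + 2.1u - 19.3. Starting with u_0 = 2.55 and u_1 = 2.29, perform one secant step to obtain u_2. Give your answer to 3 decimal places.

h(2.55) = 2.63637, h(2.29) = -2.48201
u_2 = 2.29000 − (-2.48201)·(2.29000 − 2.55000) / (-2.48201 − 2.63637) = 2.29000 − (0.64532)/(-5.11839) = 2.41608

2.416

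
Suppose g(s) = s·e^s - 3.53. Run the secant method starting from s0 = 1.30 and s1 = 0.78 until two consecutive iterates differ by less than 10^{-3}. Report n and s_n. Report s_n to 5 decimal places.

n = 5, s_n = 1.13482

g(1.30) = 1.2400857, g(0.78) = -1.8284516
s2 = 0.7800000 − (-1.8284516)·(-0.5200000)/(-3.0685373) = 1.0898528;  |Δ| = 0.3098528
g(1.0898528) = -0.2889562
s3 = 1.0898528 − (-0.2889562)·(0.3098528)/(1.5394954) = 1.1480107;  |Δ| = 0.0581580
g(1.1480107) = 0.0884342
s4 = 1.1480107 − 0.0884342·(0.0581580)/(0.3773905) = 1.1343825;  |Δ| = 0.0136282
g(1.1343825) = -0.0029176
s5 = 1.1343825 − (-0.0029176)·(-0.0136282)/(-0.0913518) = 1.1348178;  |Δ| = 0.0004353
|s5 − s4| = 0.0004353 < 10^{-3}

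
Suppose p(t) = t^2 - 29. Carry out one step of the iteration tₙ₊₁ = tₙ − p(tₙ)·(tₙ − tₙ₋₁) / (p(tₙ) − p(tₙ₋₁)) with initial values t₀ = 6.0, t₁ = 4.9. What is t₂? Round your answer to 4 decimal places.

5.3578

p(6.0) = 7.000000, p(4.9) = -4.990000
t₂ = 4.900000 − (-4.990000)·(4.900000 − 6.000000) / (-4.990000 − 7.000000) = 4.900000 − (5.489000)/(-11.990000) = 5.357798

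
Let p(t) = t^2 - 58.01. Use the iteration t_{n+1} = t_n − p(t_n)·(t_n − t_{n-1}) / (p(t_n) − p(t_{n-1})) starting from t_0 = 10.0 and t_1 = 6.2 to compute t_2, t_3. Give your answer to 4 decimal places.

p(10.0) = 41.990000, p(6.2) = -19.570000
t_2 = 6.200000 − (-19.570000)·(6.200000 − 10.000000) / (-19.570000 − 41.990000) = 6.200000 − (74.366000)/(-61.560000) = 7.408025
p(7.408025) = -3.131170
t_3 = 7.408025 − (-3.131170)·(7.408025 − 6.200000) / (-3.131170 − (-19.570000)) = 7.408025 − (-3.782531)/(16.438830) = 7.638122

7.4080, 7.6381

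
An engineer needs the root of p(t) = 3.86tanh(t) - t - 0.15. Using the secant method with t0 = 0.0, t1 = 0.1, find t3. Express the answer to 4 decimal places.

0.0525

p(0.0) = -0.150000, p(0.1) = 0.134718
t2 = 0.100000 − 0.134718·(0.100000 − 0.000000) / (0.134718 − (-0.150000)) = 0.100000 − (0.013472)/(0.284718) = 0.052684
p(0.052684) = 0.000487
t3 = 0.052684 − 0.000487·(0.052684 − 0.100000) / (0.000487 − 0.134718) = 0.052684 − (-0.000023)/(-0.134231) = 0.052512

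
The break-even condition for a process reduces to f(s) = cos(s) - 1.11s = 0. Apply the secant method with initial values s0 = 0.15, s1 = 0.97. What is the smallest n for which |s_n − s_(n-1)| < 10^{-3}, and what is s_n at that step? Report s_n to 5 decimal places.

f(0.15) = 0.8222711, f(0.97) = -0.5114005
s2 = 0.9700000 − (-0.5114005)·(0.8200000)/(-1.3336715) = 0.6555685;  |Δ| = 0.3144315
f(0.6555685) = 0.0650205
s3 = 0.6555685 − 0.0650205·(-0.3144315)/(0.5764210) = 0.6910365;  |Δ| = 0.0354680
f(0.6910365) = 0.0035354
s4 = 0.6910365 − 0.0035354·(0.0354680)/(-0.0614851) = 0.6930759;  |Δ| = 0.0020394
f(0.6930759) = -0.0000297
s5 = 0.6930759 − (-0.0000297)·(0.0020394)/(-0.0035651) = 0.6930589;  |Δ| = 0.0000170
|s5 − s4| = 0.0000170 < 10^{-3}

n = 5, s_n = 0.69306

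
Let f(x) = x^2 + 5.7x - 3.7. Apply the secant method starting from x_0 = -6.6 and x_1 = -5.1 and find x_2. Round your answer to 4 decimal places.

-6.2267

f(-6.6) = 2.240000, f(-5.1) = -6.760000
x_2 = -5.100000 − (-6.760000)·(-5.100000 − (-6.600000)) / (-6.760000 − 2.240000) = -5.100000 − (-10.140000)/(-9.000000) = -6.226667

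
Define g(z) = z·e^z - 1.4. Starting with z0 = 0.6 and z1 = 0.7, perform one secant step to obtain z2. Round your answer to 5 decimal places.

g(0.6) = -0.3067287, g(0.7) = 0.0096269
z2 = 0.7000000 − 0.0096269·(0.7000000 − 0.6000000) / (0.0096269 − (-0.3067287)) = 0.7000000 − (0.0009627)/(0.3163556) = 0.6969569

0.69696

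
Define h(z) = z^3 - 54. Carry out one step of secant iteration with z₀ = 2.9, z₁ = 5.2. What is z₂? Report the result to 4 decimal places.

3.4860

h(2.9) = -29.611000, h(5.2) = 86.608000
z₂ = 5.200000 − 86.608000·(5.200000 − 2.900000) / (86.608000 − (-29.611000)) = 5.200000 − (199.198400)/(116.219000) = 3.486008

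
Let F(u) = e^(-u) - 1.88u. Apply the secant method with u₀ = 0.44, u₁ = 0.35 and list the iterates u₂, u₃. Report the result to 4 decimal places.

F(0.44) = -0.183164, F(0.35) = 0.046688
u₂ = 0.350000 − 0.046688·(0.350000 − 0.440000) / (0.046688 − (-0.183164)) = 0.350000 − (-0.004202)/(0.229852) = 0.368281
F(0.368281) = -0.000446
u₃ = 0.368281 − (-0.000446)·(0.368281 − 0.350000) / (-0.000446 − 0.046688) = 0.368281 − (-0.000008)/(-0.047134) = 0.368108

0.3683, 0.3681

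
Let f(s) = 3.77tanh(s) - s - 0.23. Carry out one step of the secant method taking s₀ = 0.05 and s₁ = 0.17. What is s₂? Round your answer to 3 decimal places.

f(0.05) = -0.09166, f(0.17) = 0.23480
s₂ = 0.17000 − 0.23480·(0.17000 − 0.05000) / (0.23480 − (-0.09166)) = 0.17000 − (0.02818)/(0.32645) = 0.08369

0.084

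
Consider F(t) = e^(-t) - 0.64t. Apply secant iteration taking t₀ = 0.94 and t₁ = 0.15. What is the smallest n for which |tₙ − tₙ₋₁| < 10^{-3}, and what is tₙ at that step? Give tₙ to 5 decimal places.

n = 5, tₙ = 0.74315

F(0.94) = -0.2109722, F(0.15) = 0.7647080
t₂ = 0.1500000 − 0.7647080·(-0.7900000)/(0.9756801) = 0.7691776;  |Δ| = 0.6191776
F(0.7691776) = -0.0288797
t₃ = 0.7691776 − (-0.0288797)·(0.6191776)/(-0.7935876) = 0.7466449;  |Δ| = 0.0225327
F(0.7466449) = -0.0038987
t₄ = 0.7466449 − (-0.0038987)·(-0.0225327)/(0.0249809) = 0.7431283;  |Δ| = 0.0035166
F(0.7431283) = 0.0000216
t₅ = 0.7431283 − 0.0000216·(-0.0035166)/(0.0039203) = 0.7431477;  |Δ| = 0.0000194
|t₅ − t₄| = 0.0000194 < 10^{-3}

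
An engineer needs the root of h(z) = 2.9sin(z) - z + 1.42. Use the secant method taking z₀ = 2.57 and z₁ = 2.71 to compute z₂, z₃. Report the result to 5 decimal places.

h(2.57) = 0.4188194, h(2.71) = -0.0768780
z₂ = 2.7100000 − (-0.0768780)·(2.7100000 − 2.5700000) / (-0.0768780 − 0.4188194) = 2.7100000 − (-0.0107629)/(-0.4956974) = 2.6882873
h(2.6882873) = 0.0017370
z₃ = 2.6882873 − 0.0017370·(2.6882873 − 2.7100000) / (0.0017370 − (-0.0768780)) = 2.6882873 − (-0.0000377)/(0.0786150) = 2.6887671

2.68829, 2.68877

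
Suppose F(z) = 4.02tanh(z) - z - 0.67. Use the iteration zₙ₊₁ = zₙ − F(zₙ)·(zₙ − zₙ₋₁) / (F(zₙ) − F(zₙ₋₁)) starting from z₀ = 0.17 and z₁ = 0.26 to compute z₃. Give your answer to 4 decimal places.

F(0.17) = -0.163108, F(0.26) = 0.092268
z₂ = 0.260000 − 0.092268·(0.260000 − 0.170000) / (0.092268 − (-0.163108)) = 0.260000 − (0.008304)/(0.255376) = 0.227483
F(0.227483) = 0.001544
z₃ = 0.227483 − 0.001544·(0.227483 − 0.260000) / (0.001544 − 0.092268) = 0.227483 − (-0.000050)/(-0.090725) = 0.226930

0.2269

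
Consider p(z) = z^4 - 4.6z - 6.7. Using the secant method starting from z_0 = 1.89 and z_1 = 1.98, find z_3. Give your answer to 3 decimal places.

p(1.89) = -2.63410, p(1.98) = -0.43846
z_2 = 1.98000 − (-0.43846)·(1.98000 − 1.89000) / (-0.43846 − (-2.63410)) = 1.98000 − (-0.03946)/(2.19564) = 1.99797
p(1.99797) = 0.04455
z_3 = 1.99797 − 0.04455·(1.99797 − 1.98000) / (0.04455 − (-0.43846)) = 1.99797 − (0.00080)/(0.48302) = 1.99631

1.996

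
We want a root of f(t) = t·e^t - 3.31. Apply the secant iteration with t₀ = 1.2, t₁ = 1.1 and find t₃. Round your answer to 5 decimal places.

f(1.2) = 0.6741403, f(1.1) = -0.0054174
t₂ = 1.1000000 − (-0.0054174)·(1.1000000 − 1.2000000) / (-0.0054174 − 0.6741403) = 1.1000000 − (0.0005417)/(-0.6795577) = 1.1007972
f(1.1007972) = -0.0003851
t₃ = 1.1007972 − (-0.0003851)·(1.1007972 − 1.1000000) / (-0.0003851 − (-0.0054174)) = 1.1007972 − (-0.0000003)/(0.0050322) = 1.1008582

1.10086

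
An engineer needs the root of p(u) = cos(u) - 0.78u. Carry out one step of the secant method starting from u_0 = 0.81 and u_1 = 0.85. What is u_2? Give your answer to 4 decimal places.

p(0.81) = 0.057698, p(0.85) = -0.003017
u_2 = 0.850000 − (-0.003017)·(0.850000 − 0.810000) / (-0.003017 − 0.057698) = 0.850000 − (-0.000121)/(-0.060715) = 0.848012

0.8480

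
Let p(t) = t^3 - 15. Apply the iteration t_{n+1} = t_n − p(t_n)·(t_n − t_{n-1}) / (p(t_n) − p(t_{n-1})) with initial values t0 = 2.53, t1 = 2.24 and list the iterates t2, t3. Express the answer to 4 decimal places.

2.4601, 2.4668

p(2.53) = 1.194277, p(2.24) = -3.760576
t2 = 2.240000 − (-3.760576)·(2.240000 − 2.530000) / (-3.760576 − 1.194277) = 2.240000 − (1.090567)/(-4.954853) = 2.460101
p(2.460101) = -0.111234
t3 = 2.460101 − (-0.111234)·(2.460101 − 2.240000) / (-0.111234 − (-3.760576)) = 2.460101 − (-0.024483)/(3.649342) = 2.466810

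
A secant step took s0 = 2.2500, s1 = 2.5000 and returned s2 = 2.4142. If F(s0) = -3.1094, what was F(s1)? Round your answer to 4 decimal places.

The secant line through (2.2500, -3.1094) and (2.5000, F(s1)) crosses zero at s2 = 2.4142.
So (2.2500, -3.1094), (2.5000, F(s1)), (2.4142, 0) are collinear:
F(s1) = -3.1094 · (2.5000 − 2.4142) / (2.2500 − 2.4142) = -3.1094 · (0.085800)/(-0.164200) = 1.624766

1.6248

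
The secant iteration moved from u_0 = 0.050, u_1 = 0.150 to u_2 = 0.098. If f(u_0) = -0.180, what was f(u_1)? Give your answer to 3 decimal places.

0.195

The secant line through (0.050, -0.180) and (0.150, f(u_1)) crosses zero at u_2 = 0.098.
So (0.050, -0.180), (0.150, f(u_1)), (0.098, 0) are collinear:
f(u_1) = -0.180 · (0.150 − 0.098) / (0.050 − 0.098) = -0.180 · (0.05200)/(-0.04800) = 0.19500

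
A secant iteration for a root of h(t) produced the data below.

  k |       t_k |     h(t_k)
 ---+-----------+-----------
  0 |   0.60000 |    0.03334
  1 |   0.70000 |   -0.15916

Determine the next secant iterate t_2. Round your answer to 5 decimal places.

t_2 = 0.70000 − (-0.15916)·(0.70000 − 0.60000) / (-0.15916 − 0.03334)
   = 0.70000 − (-0.0159160)/(-0.1925000) = 0.6173195

0.61732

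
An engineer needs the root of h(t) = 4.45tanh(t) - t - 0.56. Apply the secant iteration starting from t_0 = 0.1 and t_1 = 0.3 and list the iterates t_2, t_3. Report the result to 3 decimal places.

h(0.1) = -0.21648, h(0.3) = 0.43634
t_2 = 0.30000 − 0.43634·(0.30000 − 0.10000) / (0.43634 − (-0.21648)) = 0.30000 − (0.08727)/(0.65282) = 0.16632
h(0.16632) = 0.00706
t_3 = 0.16632 − 0.00706·(0.16632 − 0.30000) / (0.00706 − 0.43634) = 0.16632 − (-0.00094)/(-0.42928) = 0.16412

0.166, 0.164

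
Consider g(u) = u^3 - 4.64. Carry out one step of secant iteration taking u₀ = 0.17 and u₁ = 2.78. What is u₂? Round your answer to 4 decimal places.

0.7332

g(0.17) = -4.635087, g(2.78) = 16.844952
u₂ = 2.780000 − 16.844952·(2.780000 − 0.170000) / (16.844952 − (-4.635087)) = 2.780000 − (43.965325)/(21.480039) = 0.733201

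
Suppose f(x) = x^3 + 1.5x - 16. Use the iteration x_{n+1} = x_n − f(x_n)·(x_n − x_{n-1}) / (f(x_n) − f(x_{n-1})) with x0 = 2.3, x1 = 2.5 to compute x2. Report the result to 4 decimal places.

f(2.3) = -0.383000, f(2.5) = 3.375000
x2 = 2.500000 − 3.375000·(2.500000 − 2.300000) / (3.375000 − (-0.383000)) = 2.500000 − (0.675000)/(3.758000) = 2.320383

2.3204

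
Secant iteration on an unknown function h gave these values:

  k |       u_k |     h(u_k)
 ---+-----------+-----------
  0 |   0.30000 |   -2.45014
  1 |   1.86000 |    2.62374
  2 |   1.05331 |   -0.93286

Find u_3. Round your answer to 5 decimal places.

u_3 = 1.05331 − (-0.93286)·(1.05331 − 1.86000) / (-0.93286 − 2.62374)
   = 1.05331 − (0.7525288)/(-3.5566000) = 1.2648966

1.26490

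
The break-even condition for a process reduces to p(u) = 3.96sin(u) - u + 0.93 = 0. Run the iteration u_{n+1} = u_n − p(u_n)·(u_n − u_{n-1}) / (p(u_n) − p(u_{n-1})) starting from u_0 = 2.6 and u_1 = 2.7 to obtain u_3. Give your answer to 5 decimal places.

2.68301

p(2.6) = 0.3713854, p(2.7) = -0.0775757
u_2 = 2.7000000 − (-0.0775757)·(2.7000000 − 2.6000000) / (-0.0775757 − 0.3713854) = 2.7000000 − (-0.0077576)/(-0.4489611) = 2.6827211
p(2.6827211) = 0.0013083
u_3 = 2.6827211 − 0.0013083·(2.6827211 − 2.7000000) / (0.0013083 − (-0.0775757)) = 2.6827211 − (-0.0000226)/(0.0788840) = 2.6830076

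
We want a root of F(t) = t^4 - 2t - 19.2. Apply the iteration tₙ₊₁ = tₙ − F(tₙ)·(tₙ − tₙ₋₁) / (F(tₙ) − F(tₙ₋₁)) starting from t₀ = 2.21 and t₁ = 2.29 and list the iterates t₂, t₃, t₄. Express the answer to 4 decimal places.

2.2046, 2.2043, 2.2043

F(2.21) = 0.234433, F(2.29) = 3.720585
t₂ = 2.290000 − 3.720585·(2.290000 − 2.210000) / (3.720585 − 0.234433) = 2.290000 − (0.297647)/(3.486152) = 2.204620
F(2.204620) = 0.013766
t₃ = 2.204620 − 0.013766·(2.204620 − 2.290000) / (0.013766 − 3.720585) = 2.204620 − (-0.001175)/(-3.706819) = 2.204303
F(2.204303) = 0.000813
t₄ = 2.204303 − 0.000813·(2.204303 − 2.204620) / (0.000813 − 0.013766) = 2.204303 − (0.000000)/(-0.012953) = 2.204283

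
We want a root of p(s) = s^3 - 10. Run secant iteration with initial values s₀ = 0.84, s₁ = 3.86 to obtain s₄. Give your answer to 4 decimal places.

p(0.84) = -9.407296, p(3.86) = 47.512456
s₂ = 3.860000 − 47.512456·(3.860000 − 0.840000) / (47.512456 − (-9.407296)) = 3.860000 − (143.487617)/(56.919752) = 1.339124
p(1.339124) = -7.598610
s₃ = 1.339124 − (-7.598610)·(1.339124 − 3.860000) / (-7.598610 − 47.512456) = 1.339124 − (19.155151)/(-55.111066) = 1.686698
p(1.686698) = -5.201429
s₄ = 1.686698 − (-5.201429)·(1.686698 − 1.339124) / (-5.201429 − (-7.598610)) = 1.686698 − (-1.807879)/(2.397181) = 2.440867

2.4409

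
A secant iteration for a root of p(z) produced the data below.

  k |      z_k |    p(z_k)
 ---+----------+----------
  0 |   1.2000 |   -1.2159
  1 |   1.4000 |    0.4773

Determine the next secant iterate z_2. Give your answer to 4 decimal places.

z_2 = 1.4000 − 0.4773·(1.4000 − 1.2000) / (0.4773 − (-1.2159))
   = 1.4000 − (0.095460)/(1.693200) = 1.343622

1.3436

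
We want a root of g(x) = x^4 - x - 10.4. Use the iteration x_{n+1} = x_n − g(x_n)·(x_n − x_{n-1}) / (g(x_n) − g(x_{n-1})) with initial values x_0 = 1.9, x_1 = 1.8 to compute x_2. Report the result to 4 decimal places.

g(1.9) = 0.732100, g(1.8) = -1.702400
x_2 = 1.800000 − (-1.702400)·(1.800000 − 1.900000) / (-1.702400 − 0.732100) = 1.800000 − (0.170240)/(-2.434500) = 1.869928

1.8699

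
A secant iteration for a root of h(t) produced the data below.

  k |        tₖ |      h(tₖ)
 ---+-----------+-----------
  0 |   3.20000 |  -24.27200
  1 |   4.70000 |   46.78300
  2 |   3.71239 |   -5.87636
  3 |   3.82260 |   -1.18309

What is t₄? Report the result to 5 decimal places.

t₄ = 3.82260 − (-1.18309)·(3.82260 − 3.71239) / (-1.18309 − (-5.87636))
   = 3.82260 − (-0.1303883)/(4.6932700) = 3.8503820

3.85038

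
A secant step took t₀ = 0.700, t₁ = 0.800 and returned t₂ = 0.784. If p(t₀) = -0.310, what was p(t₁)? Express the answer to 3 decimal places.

0.059

The secant line through (0.700, -0.310) and (0.800, p(t₁)) crosses zero at t₂ = 0.784.
So (0.700, -0.310), (0.800, p(t₁)), (0.784, 0) are collinear:
p(t₁) = -0.310 · (0.800 − 0.784) / (0.700 − 0.784) = -0.310 · (0.01600)/(-0.08400) = 0.05905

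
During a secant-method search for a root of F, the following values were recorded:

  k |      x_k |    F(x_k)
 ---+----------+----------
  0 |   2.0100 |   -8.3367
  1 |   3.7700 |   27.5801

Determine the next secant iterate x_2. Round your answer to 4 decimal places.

2.4185

x_2 = 3.7700 − 27.5801·(3.7700 − 2.0100) / (27.5801 − (-8.3367))
   = 3.7700 − (48.540976)/(35.916800) = 2.418516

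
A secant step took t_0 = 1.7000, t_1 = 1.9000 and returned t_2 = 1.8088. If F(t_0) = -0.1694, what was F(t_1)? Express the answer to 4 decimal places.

0.1420

The secant line through (1.7000, -0.1694) and (1.9000, F(t_1)) crosses zero at t_2 = 1.8088.
So (1.7000, -0.1694), (1.9000, F(t_1)), (1.8088, 0) are collinear:
F(t_1) = -0.1694 · (1.9000 − 1.8088) / (1.7000 − 1.8088) = -0.1694 · (0.091200)/(-0.108800) = 0.141997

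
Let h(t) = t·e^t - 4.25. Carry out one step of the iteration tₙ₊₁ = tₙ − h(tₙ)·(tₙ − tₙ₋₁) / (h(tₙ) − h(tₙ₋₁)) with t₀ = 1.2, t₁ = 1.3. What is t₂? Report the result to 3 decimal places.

1.234

h(1.2) = -0.26586, h(1.3) = 0.52009
t₂ = 1.30000 − 0.52009·(1.30000 − 1.20000) / (0.52009 − (-0.26586)) = 1.30000 − (0.05201)/(0.78595) = 1.23383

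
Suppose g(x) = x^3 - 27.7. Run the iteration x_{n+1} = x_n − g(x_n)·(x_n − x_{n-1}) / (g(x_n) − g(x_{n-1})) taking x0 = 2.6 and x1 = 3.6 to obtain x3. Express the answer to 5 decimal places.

g(2.6) = -10.1240000, g(3.6) = 18.9560000
x2 = 3.6000000 − 18.9560000·(3.6000000 − 2.6000000) / (18.9560000 − (-10.1240000)) = 3.6000000 − (18.9560000)/(29.0800000) = 2.9481431
g(2.9481431) = -2.0760747
x3 = 2.9481431 − (-2.0760747)·(2.9481431 − 3.6000000) / (-2.0760747 − 18.9560000) = 2.9481431 − (1.3533037)/(-21.0320747) = 3.0124878

3.01249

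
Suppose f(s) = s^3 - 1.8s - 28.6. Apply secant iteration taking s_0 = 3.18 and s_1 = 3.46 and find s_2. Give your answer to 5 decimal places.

f(3.18) = -2.1665680, f(3.46) = 6.5937360
s_2 = 3.4600000 − 6.5937360·(3.4600000 − 3.1800000) / (6.5937360 − (-2.1665680)) = 3.4600000 − (1.8462461)/(8.7603040) = 3.2492486

3.24925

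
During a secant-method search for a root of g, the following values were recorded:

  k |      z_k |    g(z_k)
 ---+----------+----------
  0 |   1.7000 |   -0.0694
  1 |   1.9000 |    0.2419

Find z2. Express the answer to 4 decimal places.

1.7446

z2 = 1.9000 − 0.2419·(1.9000 − 1.7000) / (0.2419 − (-0.0694))
   = 1.9000 − (0.048380)/(0.311300) = 1.744587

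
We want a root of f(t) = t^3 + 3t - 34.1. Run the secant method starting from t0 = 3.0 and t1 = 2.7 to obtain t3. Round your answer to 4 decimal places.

f(3.0) = 1.900000, f(2.7) = -6.317000
t2 = 2.700000 − (-6.317000)·(2.700000 − 3.000000) / (-6.317000 − 1.900000) = 2.700000 − (1.895100)/(-8.217000) = 2.930632
f(2.930632) = -0.138078
t3 = 2.930632 − (-0.138078)·(2.930632 − 2.700000) / (-0.138078 − (-6.317000)) = 2.930632 − (-0.031845)/(6.178922) = 2.935785

2.9358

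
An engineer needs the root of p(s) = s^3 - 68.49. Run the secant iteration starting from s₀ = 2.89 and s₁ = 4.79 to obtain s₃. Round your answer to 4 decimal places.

4.0569

p(2.89) = -44.352431, p(4.79) = 41.412239
s₂ = 4.790000 − 41.412239·(4.790000 − 2.890000) / (41.412239 − (-44.352431)) = 4.790000 − (78.683254)/(85.764670) = 3.872568
p(3.872568) = -10.413939
s₃ = 3.872568 − (-10.413939)·(3.872568 − 4.790000) / (-10.413939 − 41.412239) = 3.872568 − (9.554081)/(-51.826178) = 4.056917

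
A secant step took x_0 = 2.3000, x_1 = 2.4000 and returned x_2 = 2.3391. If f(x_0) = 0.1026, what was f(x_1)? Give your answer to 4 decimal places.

The secant line through (2.3000, 0.1026) and (2.4000, f(x_1)) crosses zero at x_2 = 2.3391.
So (2.3000, 0.1026), (2.4000, f(x_1)), (2.3391, 0) are collinear:
f(x_1) = 0.1026 · (2.4000 − 2.3391) / (2.3000 − 2.3391) = 0.1026 · (0.060900)/(-0.039100) = -0.159804

-0.1598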